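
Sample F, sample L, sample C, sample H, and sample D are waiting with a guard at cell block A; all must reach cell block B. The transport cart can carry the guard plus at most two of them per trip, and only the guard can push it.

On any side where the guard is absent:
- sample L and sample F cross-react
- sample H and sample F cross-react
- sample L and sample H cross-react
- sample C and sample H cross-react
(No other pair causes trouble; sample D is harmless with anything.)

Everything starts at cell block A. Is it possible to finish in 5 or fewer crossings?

Counting alone: the guard can take at most 2 across per trip to cell block B, so moving all 5 needs at least 3 loaded trips out, with a return between consecutive ones — at least 5 crossings.
The safety rule pushes this higher. Following every safe sequence of crossings, the most of the 5 that can be at cell block B as the transport cart arrives there on crossing 5 is 4 — never all 5.
So the move cannot be finished within 5 crossings. (The shortest complete plan takes 7:)
1. Guard goes to cell block B with sample F and sample H.
2. Guard goes back to cell block A with sample F.
3. Guard goes to cell block B with sample C and sample F.
4. Guard goes back to cell block A with sample H.
5. Guard goes to cell block B with sample D and sample L.
6. Guard goes back to cell block A with sample F.
7. Guard goes to cell block B with sample F and sample H.

No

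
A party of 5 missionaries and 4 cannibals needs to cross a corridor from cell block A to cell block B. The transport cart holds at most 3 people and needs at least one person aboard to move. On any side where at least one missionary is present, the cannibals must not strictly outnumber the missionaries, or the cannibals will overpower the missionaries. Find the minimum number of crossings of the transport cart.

7

Counting alone: each trip to cell block B takes at most 3 across and each return brings at least 1 back, so after t trips out (and t−1 returns) at most 3t − (t−1) of the 9 are across; that first reaches 9 at t = 4, so at least 7 crossings are needed.
The plan below uses exactly 7 crossings, so it is optimal:
1. 3 cannibals → cell block B.  (cell block A: 5M 1C; cell block B: 0M 3C)
2. 1 cannibal ← cell block A.  (cell block A: 5M 2C; cell block B: 0M 2C)
3. 3 missionaries → cell block B.  (cell block A: 2M 2C; cell block B: 3M 2C)
4. 1 missionary ← cell block A.  (cell block A: 3M 2C; cell block B: 2M 2C)
5. 2 missionaries and 1 cannibal → cell block B.  (cell block A: 1M 1C; cell block B: 4M 3C)
6. 1 missionary ← cell block A.  (cell block A: 2M 1C; cell block B: 3M 3C)
7. 2 missionaries and 1 cannibal → cell block B.  (cell block A: 0M 0C; cell block B: 5M 4C)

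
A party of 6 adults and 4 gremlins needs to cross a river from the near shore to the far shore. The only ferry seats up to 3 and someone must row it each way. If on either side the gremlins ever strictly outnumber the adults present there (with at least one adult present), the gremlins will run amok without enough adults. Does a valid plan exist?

Yes

1. 2 gremlins → the far shore.  (the near shore: 6A 2G; the far shore: 0A 2G)
2. 1 gremlin ← the near shore.  (the near shore: 6A 3G; the far shore: 0A 1G)
3. 3 gremlins → the far shore.  (the near shore: 6A 0G; the far shore: 0A 4G)
4. 1 gremlin ← the near shore.  (the near shore: 6A 1G; the far shore: 0A 3G)
5. 3 adults → the far shore.  (the near shore: 3A 1G; the far shore: 3A 3G)
6. 1 gremlin ← the near shore.  (the near shore: 3A 2G; the far shore: 3A 2G)
7. 1 adult and 2 gremlins → the far shore.  (the near shore: 2A 0G; the far shore: 4A 4G)
8. 1 gremlin ← the near shore.  (the near shore: 2A 1G; the far shore: 4A 3G)
9. 2 adults and 1 gremlin → the far shore.  (the near shore: 0A 0G; the far shore: 6A 4G)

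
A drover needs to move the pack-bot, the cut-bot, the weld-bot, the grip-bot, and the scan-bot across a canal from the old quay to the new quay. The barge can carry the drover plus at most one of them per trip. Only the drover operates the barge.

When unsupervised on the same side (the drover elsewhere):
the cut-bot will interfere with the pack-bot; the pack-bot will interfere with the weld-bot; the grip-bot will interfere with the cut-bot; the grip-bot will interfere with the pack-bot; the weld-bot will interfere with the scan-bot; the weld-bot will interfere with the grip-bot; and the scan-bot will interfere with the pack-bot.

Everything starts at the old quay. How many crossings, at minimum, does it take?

impossible

Whatever the first load, the items left behind include a forbidden pair without the drover. No opening move is safe, so no plan exists.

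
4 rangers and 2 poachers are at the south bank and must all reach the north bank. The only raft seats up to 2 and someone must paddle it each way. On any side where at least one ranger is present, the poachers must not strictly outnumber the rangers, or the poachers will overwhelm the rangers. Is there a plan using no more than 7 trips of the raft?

No

Counting alone: each trip to the north bank takes at most 2 across and each return brings at least 1 back, so after t trips out (and t−1 returns) at most 2t − (t−1) of the 6 are across; that first reaches 6 at t = 5, so at least 9 crossings are needed.
Since 7 < 9, 7 crossings cannot be enough. (The shortest complete plan in fact takes 9:)
1. 2 poachers → the north bank.  (the south bank: 4R 0P; the north bank: 0R 2P)
2. 1 poacher ← the south bank.  (the south bank: 4R 1P; the north bank: 0R 1P)
3. 2 rangers → the north bank.  (the south bank: 2R 1P; the north bank: 2R 1P)
4. 1 poacher ← the south bank.  (the south bank: 2R 2P; the north bank: 2R 0P)
5. 2 poachers → the north bank.  (the south bank: 2R 0P; the north bank: 2R 2P)
6. 1 poacher ← the south bank.  (the south bank: 2R 1P; the north bank: 2R 1P)
7. 1 ranger and 1 poacher → the north bank.  (the south bank: 1R 0P; the north bank: 3R 2P)
8. 1 poacher ← the south bank.  (the south bank: 1R 1P; the north bank: 3R 1P)
9. 1 ranger and 1 poacher → the north bank.  (the south bank: 0R 0P; the north bank: 4R 2P)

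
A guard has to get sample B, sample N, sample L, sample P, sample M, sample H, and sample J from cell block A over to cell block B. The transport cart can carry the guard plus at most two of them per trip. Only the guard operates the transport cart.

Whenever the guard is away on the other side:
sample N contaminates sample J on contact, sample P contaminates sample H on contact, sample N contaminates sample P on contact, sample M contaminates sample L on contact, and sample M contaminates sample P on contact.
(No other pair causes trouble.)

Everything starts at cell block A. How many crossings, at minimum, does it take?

Whatever the first load, the items left behind include a forbidden pair without the guard. No opening move is safe, so no plan exists.

impossible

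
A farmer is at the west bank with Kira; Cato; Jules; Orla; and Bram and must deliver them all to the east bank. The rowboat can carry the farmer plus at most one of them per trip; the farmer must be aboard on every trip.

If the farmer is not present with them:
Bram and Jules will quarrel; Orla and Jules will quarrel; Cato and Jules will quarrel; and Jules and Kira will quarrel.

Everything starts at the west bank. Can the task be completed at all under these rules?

No

Following every safe sequence of crossings from the start, the most of the 5 that can be at the east bank as the rowboat arrives there on crossings 1, 3 is 1, 2 respectively; the best ever achieved is 2 of 5.
From crossing 5 on, no configuration arises that was not already reachable earlier: only 11 distinct safe configurations (who is on which side, and where the rowboat is) can ever be reached, none of them has everyone across, and every continuation just revisits them. So no valid plan exists.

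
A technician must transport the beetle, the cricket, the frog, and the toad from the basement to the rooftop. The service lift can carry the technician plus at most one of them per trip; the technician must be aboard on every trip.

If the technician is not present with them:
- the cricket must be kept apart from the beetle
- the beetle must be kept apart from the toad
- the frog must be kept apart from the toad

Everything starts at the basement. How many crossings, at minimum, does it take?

impossible

Whatever the first load, the items left behind include a forbidden pair without the technician. No opening move is safe, so no plan exists.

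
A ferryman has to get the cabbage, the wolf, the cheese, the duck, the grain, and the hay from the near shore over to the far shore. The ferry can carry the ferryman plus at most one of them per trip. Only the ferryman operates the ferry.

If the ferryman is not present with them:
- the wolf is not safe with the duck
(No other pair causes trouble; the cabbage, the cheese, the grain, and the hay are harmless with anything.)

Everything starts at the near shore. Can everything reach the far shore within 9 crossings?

Counting alone: the ferryman can take at most 1 across per trip to the far shore, so moving all 6 needs at least 6 loaded trips out, with a return between consecutive ones — at least 11 crossings.
Since 9 < 11, 9 crossings cannot be enough. (The shortest complete plan in fact takes 11:)
1. Ferryman goes to the far shore with the wolf.  [the near shore: the cabbage, the cheese, the duck, the grain, the hay | the far shore: the wolf]
2. Ferryman goes back to the near shore alone.  [the near shore: the cabbage, the cheese, the duck, the grain, the hay | the far shore: the wolf]
3. Ferryman goes to the far shore with the cabbage.  [the near shore: the cheese, the duck, the grain, the hay | the far shore: the cabbage, the wolf]
4. Ferryman goes back to the near shore alone.  [the near shore: the cheese, the duck, the grain, the hay | the far shore: the cabbage, the wolf]
5. Ferryman goes to the far shore with the cheese.  [the near shore: the duck, the grain, the hay | the far shore: the cabbage, the cheese, the wolf]
6. Ferryman goes back to the near shore alone.  [the near shore: the duck, the grain, the hay | the far shore: the cabbage, the cheese, the wolf]
7. Ferryman goes to the far shore with the grain.  [the near shore: the duck, the hay | the far shore: the cabbage, the cheese, the grain, the wolf]
8. Ferryman goes back to the near shore alone.  [the near shore: the duck, the hay | the far shore: the cabbage, the cheese, the grain, the wolf]
9. Ferryman goes to the far shore with the hay.  [the near shore: the duck | the far shore: the cabbage, the cheese, the grain, the hay, the wolf]
10. Ferryman goes back to the near shore alone.  [the near shore: the duck | the far shore: the cabbage, the cheese, the grain, the hay, the wolf]
11. Ferryman goes to the far shore with the duck.  [the near shore: — | the far shore: the cabbage, the cheese, the duck, the grain, the hay, the wolf]

No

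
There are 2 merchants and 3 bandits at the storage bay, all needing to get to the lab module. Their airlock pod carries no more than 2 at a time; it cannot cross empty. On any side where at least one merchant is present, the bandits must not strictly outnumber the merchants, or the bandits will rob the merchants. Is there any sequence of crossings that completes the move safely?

The bandits already outnumber the merchants at the storage bay before anyone moves, so the starting position itself is disallowed.

No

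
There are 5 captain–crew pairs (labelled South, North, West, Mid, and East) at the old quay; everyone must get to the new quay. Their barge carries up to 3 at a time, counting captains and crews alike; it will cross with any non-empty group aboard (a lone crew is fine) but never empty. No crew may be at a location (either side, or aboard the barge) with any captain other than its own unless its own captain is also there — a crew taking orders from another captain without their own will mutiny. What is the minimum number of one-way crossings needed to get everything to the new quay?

11

Counting alone: each trip to the new quay takes at most 3 across and each return brings at least 1 back, so after t trips out (and t−1 returns) at most 3t − (t−1) of the 10 are across; that first reaches 10 at t = 5, so at least 9 crossings are needed.
The safety rule pushes this higher. Following every safe sequence of crossings, the most of the 10 that can be at the new quay as the barge arrives there on crossing 9 is 9 — never all 10.
So no plan with fewer than 11 crossings exists, and this one achieves 11:
1. captain South and crew South cross → the new quay.
2. captain South crosses ← the old quay.
3. crew Mid, crew North, and crew West cross → the new quay.
4. crew South crosses ← the old quay.
5. captain Mid, captain North, and captain West cross → the new quay.
6. captain North and crew North cross ← the old quay.
7. captain East, captain North, and captain South cross → the new quay.
8. crew West crosses ← the old quay.
9. crew North and crew South cross → the new quay.
10. crew South crosses ← the old quay.
11. crew East, crew South, and crew West cross → the new quay.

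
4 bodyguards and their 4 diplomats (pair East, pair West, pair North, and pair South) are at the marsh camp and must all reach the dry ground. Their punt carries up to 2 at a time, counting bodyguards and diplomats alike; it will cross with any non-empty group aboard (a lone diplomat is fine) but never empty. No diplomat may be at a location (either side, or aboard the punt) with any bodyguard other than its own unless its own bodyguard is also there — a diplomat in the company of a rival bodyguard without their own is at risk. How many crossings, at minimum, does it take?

impossible

Following every safe sequence of crossings from the start, the most of the 8 that can be at the dry ground as the punt arrives there on crossings 1, 3, 5 is 2, 3, 4 respectively; the best ever achieved is 4 of 8.
From crossing 7 on, no configuration arises that was not already reachable earlier: only 44 distinct safe configurations (who is on which side, and where the punt is) can ever be reached, none of them has everyone across, and every continuation just revisits them. So no valid plan exists.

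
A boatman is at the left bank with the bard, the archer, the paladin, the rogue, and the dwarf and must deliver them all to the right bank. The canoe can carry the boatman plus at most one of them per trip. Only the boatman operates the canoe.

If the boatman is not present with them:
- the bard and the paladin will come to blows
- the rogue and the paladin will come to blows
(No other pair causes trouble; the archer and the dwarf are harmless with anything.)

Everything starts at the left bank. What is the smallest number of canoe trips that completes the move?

Counting alone: the boatman can take at most 1 across per trip to the right bank, so moving all 5 needs at least 5 loaded trips out, with a return between consecutive ones — at least 9 crossings.
The safety rule pushes this higher. Following every safe sequence of crossings, the most of the 5 that can be at the right bank as the canoe arrives there on crossing 9 is 4 — never all 5.
So no plan with fewer than 11 crossings exists, and this one achieves 11:
1. Boatman goes to the right bank with the paladin.
2. Boatman goes back to the left bank alone.
3. Boatman goes to the right bank with the bard.
4. Boatman goes back to the left bank with the paladin.
5. Boatman goes to the right bank with the rogue.
6. Boatman goes back to the left bank alone.
7. Boatman goes to the right bank with the archer.
8. Boatman goes back to the left bank alone.
9. Boatman goes to the right bank with the dwarf.
10. Boatman goes back to the left bank alone.
11. Boatman goes to the right bank with the paladin.

11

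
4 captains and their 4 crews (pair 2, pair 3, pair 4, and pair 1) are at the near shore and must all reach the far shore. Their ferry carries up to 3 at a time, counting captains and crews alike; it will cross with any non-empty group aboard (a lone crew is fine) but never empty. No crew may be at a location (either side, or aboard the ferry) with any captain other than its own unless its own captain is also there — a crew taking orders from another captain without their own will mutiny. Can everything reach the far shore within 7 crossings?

Counting alone: each trip to the far shore takes at most 3 across and each return brings at least 1 back, so after t trips out (and t−1 returns) at most 3t − (t−1) of the 8 are across; that first reaches 8 at t = 4, so at least 7 crossings are needed.
The safety rule pushes this higher. Following every safe sequence of crossings, the most of the 8 that can be at the far shore as the ferry arrives there on crossing 7 is 7 — never all 8.
So the move cannot be finished within 7 crossings. (The shortest complete plan takes 9:)
1. captain 2 and crew 2 cross → the far shore.
2. captain 2 crosses ← the near shore.
3. captain 2, captain 3, and crew 3 cross → the far shore.
4. captain 2 and crew 2 cross ← the near shore.
5. captain 1, captain 2, and captain 4 cross → the far shore.
6. crew 3 crosses ← the near shore.
7. crew 2 and crew 3 cross → the far shore.
8. crew 2 crosses ← the near shore.
9. crew 1, crew 2, and crew 4 cross → the far shore.

No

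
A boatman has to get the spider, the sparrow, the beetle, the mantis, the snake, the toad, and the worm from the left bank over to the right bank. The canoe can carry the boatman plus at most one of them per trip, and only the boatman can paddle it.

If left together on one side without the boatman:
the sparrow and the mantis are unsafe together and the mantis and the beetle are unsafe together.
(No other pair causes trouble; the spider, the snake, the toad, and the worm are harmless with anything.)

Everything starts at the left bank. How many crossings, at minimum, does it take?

Counting alone: the boatman can take at most 1 across per trip to the right bank, so moving all 7 needs at least 7 loaded trips out, with a return between consecutive ones — at least 13 crossings.
The safety rule pushes this higher. Following every safe sequence of crossings, the most of the 7 that can be at the right bank as the canoe arrives there on crossing 13 is 6 — never all 7.
So no plan with fewer than 15 crossings exists, and this one achieves 15:
1. Boatman goes to the right bank with the mantis.
2. Boatman goes back to the left bank alone.
3. Boatman goes to the right bank with the spider.
4. Boatman goes back to the left bank alone.
5. Boatman goes to the right bank with the sparrow.
6. Boatman goes back to the left bank with the mantis.
7. Boatman goes to the right bank with the beetle.
8. Boatman goes back to the left bank alone.
9. Boatman goes to the right bank with the snake.
10. Boatman goes back to the left bank alone.
11. Boatman goes to the right bank with the toad.
12. Boatman goes back to the left bank alone.
13. Boatman goes to the right bank with the worm.
14. Boatman goes back to the left bank alone.
15. Boatman goes to the right bank with the mantis.

15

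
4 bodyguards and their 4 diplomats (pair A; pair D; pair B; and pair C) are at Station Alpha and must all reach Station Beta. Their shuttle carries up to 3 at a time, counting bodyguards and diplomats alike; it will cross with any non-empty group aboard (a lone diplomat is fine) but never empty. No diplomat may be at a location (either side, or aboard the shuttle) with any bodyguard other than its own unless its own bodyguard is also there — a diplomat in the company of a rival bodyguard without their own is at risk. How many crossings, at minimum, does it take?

9

Counting alone: each trip to Station Beta takes at most 3 across and each return brings at least 1 back, so after t trips out (and t−1 returns) at most 3t − (t−1) of the 8 are across; that first reaches 8 at t = 4, so at least 7 crossings are needed.
The safety rule pushes this higher. Following every safe sequence of crossings, the most of the 8 that can be at Station Beta as the shuttle arrives there on crossing 7 is 7 — never all 8.
So no plan with fewer than 9 crossings exists, and this one achieves 9:
1. bodyguard A and diplomat A cross → Station Beta.
2. bodyguard A crosses ← Station Alpha.
3. bodyguard A, bodyguard D, and diplomat D cross → Station Beta.
4. bodyguard A and diplomat A cross ← Station Alpha.
5. bodyguard A, bodyguard B, and bodyguard C cross → Station Beta.
6. diplomat D crosses ← Station Alpha.
7. diplomat A and diplomat D cross → Station Beta.
8. diplomat A crosses ← Station Alpha.
9. diplomat A, diplomat B, and diplomat C cross → Station Beta.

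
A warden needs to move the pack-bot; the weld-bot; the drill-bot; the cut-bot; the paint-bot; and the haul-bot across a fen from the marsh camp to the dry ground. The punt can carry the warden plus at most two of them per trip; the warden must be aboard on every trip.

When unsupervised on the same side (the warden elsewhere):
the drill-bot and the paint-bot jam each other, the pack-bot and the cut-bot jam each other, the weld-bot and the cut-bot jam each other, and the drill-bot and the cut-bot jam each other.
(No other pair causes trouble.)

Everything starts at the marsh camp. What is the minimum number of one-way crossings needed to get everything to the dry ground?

7

Counting alone: the warden can take at most 2 across per trip to the dry ground, so moving all 6 needs at least 3 loaded trips out, with a return between consecutive ones — at least 5 crossings.
The safety rule pushes this higher. Following every safe sequence of crossings, the most of the 6 that can be at the dry ground as the punt arrives there on crossing 5 is 5 — never all 6.
So no plan with fewer than 7 crossings exists, and this one achieves 7:
1. Warden goes to the dry ground with the cut-bot and the drill-bot.
2. Warden goes back to the marsh camp with the drill-bot.
3. Warden goes to the dry ground with the drill-bot and the pack-bot.
4. Warden goes back to the marsh camp with the cut-bot.
5. Warden goes to the dry ground with the haul-bot and the weld-bot.
6. Warden goes back to the marsh camp alone.
7. Warden goes to the dry ground with the cut-bot and the paint-bot.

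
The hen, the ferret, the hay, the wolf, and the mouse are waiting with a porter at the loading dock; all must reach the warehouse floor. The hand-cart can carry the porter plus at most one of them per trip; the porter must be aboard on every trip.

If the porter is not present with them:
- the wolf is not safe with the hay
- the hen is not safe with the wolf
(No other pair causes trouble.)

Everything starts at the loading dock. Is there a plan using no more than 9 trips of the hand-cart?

No

Counting alone: the porter can take at most 1 across per trip to the warehouse floor, so moving all 5 needs at least 5 loaded trips out, with a return between consecutive ones — at least 9 crossings.
The safety rule pushes this higher. Following every safe sequence of crossings, the most of the 5 that can be at the warehouse floor as the hand-cart arrives there on crossing 9 is 4 — never all 5.
So the move cannot be finished within 9 crossings. (The shortest complete plan takes 11:)
1. Porter goes to the warehouse floor with the wolf.  [the loading dock: the ferret, the hay, the hen, the mouse | the warehouse floor: the wolf]
2. Porter goes back to the loading dock alone.  [the loading dock: the ferret, the hay, the hen, the mouse | the warehouse floor: the wolf]
3. Porter goes to the warehouse floor with the hen.  [the loading dock: the ferret, the hay, the mouse | the warehouse floor: the hen, the wolf]
4. Porter goes back to the loading dock with the wolf.  [the loading dock: the ferret, the hay, the mouse, the wolf | the warehouse floor: the hen]
5. Porter goes to the warehouse floor with the hay.  [the loading dock: the ferret, the mouse, the wolf | the warehouse floor: the hay, the hen]
6. Porter goes back to the loading dock alone.  [the loading dock: the ferret, the mouse, the wolf | the warehouse floor: the hay, the hen]
7. Porter goes to the warehouse floor with the ferret.  [the loading dock: the mouse, the wolf | the warehouse floor: the ferret, the hay, the hen]
8. Porter goes back to the loading dock alone.  [the loading dock: the mouse, the wolf | the warehouse floor: the ferret, the hay, the hen]
9. Porter goes to the warehouse floor with the mouse.  [the loading dock: the wolf | the warehouse floor: the ferret, the hay, the hen, the mouse]
10. Porter goes back to the loading dock alone.  [the loading dock: the wolf | the warehouse floor: the ferret, the hay, the hen, the mouse]
11. Porter goes to the warehouse floor with the wolf.  [the loading dock: — | the warehouse floor: the ferret, the hay, the hen, the mouse, the wolf]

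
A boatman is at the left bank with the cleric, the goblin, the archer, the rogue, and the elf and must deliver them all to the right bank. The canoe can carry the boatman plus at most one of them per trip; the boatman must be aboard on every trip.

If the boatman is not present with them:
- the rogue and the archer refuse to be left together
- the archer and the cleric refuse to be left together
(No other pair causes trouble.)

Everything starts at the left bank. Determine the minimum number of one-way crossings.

11

Counting alone: the boatman can take at most 1 across per trip to the right bank, so moving all 5 needs at least 5 loaded trips out, with a return between consecutive ones — at least 9 crossings.
The safety rule pushes this higher. Following every safe sequence of crossings, the most of the 5 that can be at the right bank as the canoe arrives there on crossing 9 is 4 — never all 5.
So no plan with fewer than 11 crossings exists, and this one achieves 11:
1. Boatman goes to the right bank with the archer.  [the left bank: the cleric, the elf, the goblin, the rogue | the right bank: the archer]
2. Boatman goes back to the left bank alone.  [the left bank: the cleric, the elf, the goblin, the rogue | the right bank: the archer]
3. Boatman goes to the right bank with the cleric.  [the left bank: the elf, the goblin, the rogue | the right bank: the archer, the cleric]
4. Boatman goes back to the left bank with the archer.  [the left bank: the archer, the elf, the goblin, the rogue | the right bank: the cleric]
5. Boatman goes to the right bank with the rogue.  [the left bank: the archer, the elf, the goblin | the right bank: the cleric, the rogue]
6. Boatman goes back to the left bank alone.  [the left bank: the archer, the elf, the goblin | the right bank: the cleric, the rogue]
7. Boatman goes to the right bank with the goblin.  [the left bank: the archer, the elf | the right bank: the cleric, the goblin, the rogue]
8. Boatman goes back to the left bank alone.  [the left bank: the archer, the elf | the right bank: the cleric, the goblin, the rogue]
9. Boatman goes to the right bank with the elf.  [the left bank: the archer | the right bank: the cleric, the elf, the goblin, the rogue]
10. Boatman goes back to the left bank alone.  [the left bank: the archer | the right bank: the cleric, the elf, the goblin, the rogue]
11. Boatman goes to the right bank with the archer.  [the left bank: — | the right bank: the archer, the cleric, the elf, the goblin, the rogue]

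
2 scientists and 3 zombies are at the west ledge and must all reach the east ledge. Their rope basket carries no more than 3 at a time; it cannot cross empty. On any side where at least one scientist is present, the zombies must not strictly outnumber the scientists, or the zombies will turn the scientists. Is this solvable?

No

The zombies already outnumber the scientists at the west ledge before anyone moves, so the starting position itself is disallowed.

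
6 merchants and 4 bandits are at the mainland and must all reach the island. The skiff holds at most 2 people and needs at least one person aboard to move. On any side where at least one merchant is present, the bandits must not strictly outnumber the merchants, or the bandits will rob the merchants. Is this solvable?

1. 2 bandits → the island.  (the mainland: 6M 2B; the island: 0M 2B)
2. 1 bandit ← the mainland.  (the mainland: 6M 3B; the island: 0M 1B)
3. 2 bandits → the island.  (the mainland: 6M 1B; the island: 0M 3B)
4. 1 bandit ← the mainland.  (the mainland: 6M 2B; the island: 0M 2B)
5. 2 merchants → the island.  (the mainland: 4M 2B; the island: 2M 2B)
6. 1 bandit ← the mainland.  (the mainland: 4M 3B; the island: 2M 1B)
7. 1 merchant and 1 bandit → the island.  (the mainland: 3M 2B; the island: 3M 2B)
8. 1 bandit ← the mainland.  (the mainland: 3M 3B; the island: 3M 1B)
9. 2 bandits → the island.  (the mainland: 3M 1B; the island: 3M 3B)
10. 1 bandit ← the mainland.  (the mainland: 3M 2B; the island: 3M 2B)
11. 1 merchant and 1 bandit → the island.  (the mainland: 2M 1B; the island: 4M 3B)
12. 1 bandit ← the mainland.  (the mainland: 2M 2B; the island: 4M 2B)
13. 2 bandits → the island.  (the mainland: 2M 0B; the island: 4M 4B)
14. 1 bandit ← the mainland.  (the mainland: 2M 1B; the island: 4M 3B)
15. 1 merchant and 1 bandit → the island.  (the mainland: 1M 0B; the island: 5M 4B)
16. 1 bandit ← the mainland.  (the mainland: 1M 1B; the island: 5M 3B)
17. 1 merchant and 1 bandit → the island.  (the mainland: 0M 0B; the island: 6M 4B)

Yes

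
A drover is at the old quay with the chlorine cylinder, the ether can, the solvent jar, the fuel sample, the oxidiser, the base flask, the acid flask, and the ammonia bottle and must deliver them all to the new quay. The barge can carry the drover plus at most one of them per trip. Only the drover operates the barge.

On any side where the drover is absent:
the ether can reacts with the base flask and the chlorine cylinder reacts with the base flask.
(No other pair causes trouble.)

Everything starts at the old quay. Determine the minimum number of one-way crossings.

17

Counting alone: the drover can take at most 1 across per trip to the new quay, so moving all 8 needs at least 8 loaded trips out, with a return between consecutive ones — at least 15 crossings.
The safety rule pushes this higher. Following every safe sequence of crossings, the most of the 8 that can be at the new quay as the barge arrives there on crossing 15 is 7 — never all 8.
So no plan with fewer than 17 crossings exists, and this one achieves 17:
1. Drover goes to the new quay with the base flask.  [the old quay: the acid flask, the ammonia bottle, the chlorine cylinder, the ether can, the fuel sample, the oxidiser, the solvent jar | the new quay: the base flask]
2. Drover goes back to the old quay alone.  [the old quay: the acid flask, the ammonia bottle, the chlorine cylinder, the ether can, the fuel sample, the oxidiser, the solvent jar | the new quay: the base flask]
3. Drover goes to the new quay with the chlorine cylinder.  [the old quay: the acid flask, the ammonia bottle, the ether can, the fuel sample, the oxidiser, the solvent jar | the new quay: the base flask, the chlorine cylinder]
4. Drover goes back to the old quay with the base flask.  [the old quay: the acid flask, the ammonia bottle, the base flask, the ether can, the fuel sample, the oxidiser, the solvent jar | the new quay: the chlorine cylinder]
5. Drover goes to the new quay with the ether can.  [the old quay: the acid flask, the ammonia bottle, the base flask, the fuel sample, the oxidiser, the solvent jar | the new quay: the chlorine cylinder, the ether can]
6. Drover goes back to the old quay alone.  [the old quay: the acid flask, the ammonia bottle, the base flask, the fuel sample, the oxidiser, the solvent jar | the new quay: the chlorine cylinder, the ether can]
7. Drover goes to the new quay with the solvent jar.  [the old quay: the acid flask, the ammonia bottle, the base flask, the fuel sample, the oxidiser | the new quay: the chlorine cylinder, the ether can, the solvent jar]
8. Drover goes back to the old quay alone.  [the old quay: the acid flask, the ammonia bottle, the base flask, the fuel sample, the oxidiser | the new quay: the chlorine cylinder, the ether can, the solvent jar]
9. Drover goes to the new quay with the fuel sample.  [the old quay: the acid flask, the ammonia bottle, the base flask, the oxidiser | the new quay: the chlorine cylinder, the ether can, the fuel sample, the solvent jar]
10. Drover goes back to the old quay alone.  [the old quay: the acid flask, the ammonia bottle, the base flask, the oxidiser | the new quay: the chlorine cylinder, the ether can, the fuel sample, the solvent jar]
11. Drover goes to the new quay with the oxidiser.  [the old quay: the acid flask, the ammonia bottle, the base flask | the new quay: the chlorine cylinder, the ether can, the fuel sample, the oxidiser, the solvent jar]
12. Drover goes back to the old quay alone.  [the old quay: the acid flask, the ammonia bottle, the base flask | the new quay: the chlorine cylinder, the ether can, the fuel sample, the oxidiser, the solvent jar]
13. Drover goes to the new quay with the acid flask.  [the old quay: the ammonia bottle, the base flask | the new quay: the acid flask, the chlorine cylinder, the ether can, the fuel sample, the oxidiser, the solvent jar]
14. Drover goes back to the old quay alone.  [the old quay: the ammonia bottle, the base flask | the new quay: the acid flask, the chlorine cylinder, the ether can, the fuel sample, the oxidiser, the solvent jar]
15. Drover goes to the new quay with the ammonia bottle.  [the old quay: the base flask | the new quay: the acid flask, the ammonia bottle, the chlorine cylinder, the ether can, the fuel sample, the oxidiser, the solvent jar]
16. Drover goes back to the old quay alone.  [the old quay: the base flask | the new quay: the acid flask, the ammonia bottle, the chlorine cylinder, the ether can, the fuel sample, the oxidiser, the solvent jar]
17. Drover goes to the new quay with the base flask.  [the old quay: — | the new quay: the acid flask, the ammonia bottle, the base flask, the chlorine cylinder, the ether can, the fuel sample, the oxidiser, the solvent jar]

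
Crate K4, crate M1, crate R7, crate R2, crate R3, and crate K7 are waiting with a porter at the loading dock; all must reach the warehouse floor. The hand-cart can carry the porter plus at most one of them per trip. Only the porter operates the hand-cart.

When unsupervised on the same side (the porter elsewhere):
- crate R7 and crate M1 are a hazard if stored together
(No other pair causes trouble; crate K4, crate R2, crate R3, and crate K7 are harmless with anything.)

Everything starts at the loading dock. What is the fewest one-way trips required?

Counting alone: the porter can take at most 1 across per trip to the warehouse floor, so moving all 6 needs at least 6 loaded trips out, with a return between consecutive ones — at least 11 crossings.
The plan below uses exactly 11 crossings, so it is optimal:
1. Porter goes to the warehouse floor with crate M1.
2. Porter goes back to the loading dock alone.
3. Porter goes to the warehouse floor with crate K4.
4. Porter goes back to the loading dock alone.
5. Porter goes to the warehouse floor with crate R2.
6. Porter goes back to the loading dock alone.
7. Porter goes to the warehouse floor with crate R3.
8. Porter goes back to the loading dock alone.
9. Porter goes to the warehouse floor with crate K7.
10. Porter goes back to the loading dock alone.
11. Porter goes to the warehouse floor with crate R7.

11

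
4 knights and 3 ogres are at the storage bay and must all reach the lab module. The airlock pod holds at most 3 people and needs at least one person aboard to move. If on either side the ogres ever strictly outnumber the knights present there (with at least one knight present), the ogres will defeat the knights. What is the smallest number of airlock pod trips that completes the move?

Counting alone: each trip to the lab module takes at most 3 across and each return brings at least 1 back, so after t trips out (and t−1 returns) at most 3t − (t−1) of the 7 are across; that first reaches 7 at t = 3, so at least 5 crossings are needed.
The plan below uses exactly 5 crossings, so it is optimal:
1. 3 ogres → the lab module.  (the storage bay: 4K 0O; the lab module: 0K 3O)
2. 1 ogre ← the storage bay.  (the storage bay: 4K 1O; the lab module: 0K 2O)
3. 3 knights → the lab module.  (the storage bay: 1K 1O; the lab module: 3K 2O)
4. 1 knight ← the storage bay.  (the storage bay: 2K 1O; the lab module: 2K 2O)
5. 2 knights and 1 ogre → the lab module.  (the storage bay: 0K 0O; the lab module: 4K 3O)

5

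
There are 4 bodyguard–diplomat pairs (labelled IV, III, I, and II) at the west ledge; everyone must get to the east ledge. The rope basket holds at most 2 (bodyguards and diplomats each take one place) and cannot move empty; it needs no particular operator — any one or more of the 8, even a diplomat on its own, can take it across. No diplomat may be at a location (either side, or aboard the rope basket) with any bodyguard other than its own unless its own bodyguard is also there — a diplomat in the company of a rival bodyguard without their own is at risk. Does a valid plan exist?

Following every safe sequence of crossings from the start, the most of the 8 that can be at the east ledge as the rope basket arrives there on crossings 1, 3, 5 is 2, 3, 4 respectively; the best ever achieved is 4 of 8.
From crossing 7 on, no configuration arises that was not already reachable earlier: only 44 distinct safe configurations (who is on which side, and where the rope basket is) can ever be reached, none of them has everyone across, and every continuation just revisits them. So no valid plan exists.

No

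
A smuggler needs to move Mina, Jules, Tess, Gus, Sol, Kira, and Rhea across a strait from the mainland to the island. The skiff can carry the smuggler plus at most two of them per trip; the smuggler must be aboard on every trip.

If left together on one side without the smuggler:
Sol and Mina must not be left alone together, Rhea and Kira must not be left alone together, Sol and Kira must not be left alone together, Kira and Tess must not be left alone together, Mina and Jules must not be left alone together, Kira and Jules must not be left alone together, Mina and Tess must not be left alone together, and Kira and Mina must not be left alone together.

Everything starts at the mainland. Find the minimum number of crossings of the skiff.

Following every safe sequence of crossings from the start, the most of the 7 that can be at the island as the skiff arrives there on crossings 1, 3, 5, 7 is 2, 3, 4, 5 respectively; the best ever achieved is 5 of 7.
From crossing 9 on, no configuration arises that was not already reachable earlier: only 38 distinct safe configurations (who is on which side, and where the skiff is) can ever be reached, none of them has everyone across, and every continuation just revisits them. So no valid plan exists.

impossible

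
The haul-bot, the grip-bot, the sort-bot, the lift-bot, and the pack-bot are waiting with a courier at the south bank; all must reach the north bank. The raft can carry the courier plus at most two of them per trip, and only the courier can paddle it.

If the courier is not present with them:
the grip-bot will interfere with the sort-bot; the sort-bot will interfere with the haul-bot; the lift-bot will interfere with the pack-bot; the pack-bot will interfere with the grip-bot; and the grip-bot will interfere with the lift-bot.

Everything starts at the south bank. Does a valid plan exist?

Whatever the first load, the items left behind include a forbidden pair without the courier. No opening move is safe, so no plan exists.

No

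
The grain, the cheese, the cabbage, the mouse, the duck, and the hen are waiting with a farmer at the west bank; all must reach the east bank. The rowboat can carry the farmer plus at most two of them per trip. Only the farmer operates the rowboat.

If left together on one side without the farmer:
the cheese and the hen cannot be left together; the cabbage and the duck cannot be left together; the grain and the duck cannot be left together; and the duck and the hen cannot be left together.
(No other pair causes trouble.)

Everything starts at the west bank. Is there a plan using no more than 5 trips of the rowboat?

No

Counting alone: the farmer can take at most 2 across per trip to the east bank, so moving all 6 needs at least 3 loaded trips out, with a return between consecutive ones — at least 5 crossings.
The safety rule pushes this higher. Following every safe sequence of crossings, the most of the 6 that can be at the east bank as the rowboat arrives there on crossing 5 is 5 — never all 6.
So the move cannot be finished within 5 crossings. (The shortest complete plan takes 7:)
1. Farmer goes to the east bank with the cheese and the duck.
2. Farmer goes back to the west bank alone.
3. Farmer goes to the east bank with the mouse.
4. Farmer goes back to the west bank alone.
5. Farmer goes to the east bank with the cabbage and the grain.
6. Farmer goes back to the west bank with the duck.
7. Farmer goes to the east bank with the duck and the hen.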